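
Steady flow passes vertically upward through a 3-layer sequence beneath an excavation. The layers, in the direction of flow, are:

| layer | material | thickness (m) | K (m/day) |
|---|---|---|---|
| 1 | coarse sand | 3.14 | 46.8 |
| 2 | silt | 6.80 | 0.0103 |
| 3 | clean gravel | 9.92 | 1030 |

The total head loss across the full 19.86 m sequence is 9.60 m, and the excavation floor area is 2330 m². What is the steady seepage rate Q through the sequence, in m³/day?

33.9

Flow is perpendicular to layering, so the layers act in series and the equivalent K is the thickness-weighted harmonic mean.
Total thickness L = 3.14 + 6.80 + 9.92 = 19.86 m.
Σ(b_i/K_i) = 3.14/46.8 + 6.80/0.0103 + 9.92/1030 = 660.3 d.
K_eq = L / Σ(b_i/K_i) = 19.86 / 660.3 = 0.03008 m/day.
Q = K_eq · A · (Δh/L) = 0.03008 × 2330 × (9.60/19.86) = 33.88 m³/day.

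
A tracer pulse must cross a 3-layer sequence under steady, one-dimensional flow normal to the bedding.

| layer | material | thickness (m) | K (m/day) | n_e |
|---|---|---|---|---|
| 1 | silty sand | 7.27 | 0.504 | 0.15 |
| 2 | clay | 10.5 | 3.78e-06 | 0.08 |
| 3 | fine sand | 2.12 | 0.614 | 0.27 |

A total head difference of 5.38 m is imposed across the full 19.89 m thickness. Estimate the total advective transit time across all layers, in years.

3540

With flow normal to the layers, continuity requires the same specific discharge q through every layer.
Σ(b_i/K_i) = 7.27/0.504 + 10.5/3.78e-06 + 2.12/0.614 = 2.778e+06 d.
q = Δh / Σ(b_i/K_i) = 5.38 / 2.778e+06 = 1.937e-06 m/day.
In each layer the seepage velocity is v_i = q/n_i, so the layer transit time is t_i = b_i·n_i / q:
  layer 1 (silty sand): t_1 = 7.27 × 0.15 / 1.937e-06 = 5.630e+05 d
  layer 2 (clay): t_2 = 10.5 × 0.08 / 1.937e-06 = 4.337e+05 d
  layer 3 (fine sand): t_3 = 2.12 × 0.27 / 1.937e-06 = 2.955e+05 d
Total t = Σ t_i = 1.292e+06 days = 3538 years.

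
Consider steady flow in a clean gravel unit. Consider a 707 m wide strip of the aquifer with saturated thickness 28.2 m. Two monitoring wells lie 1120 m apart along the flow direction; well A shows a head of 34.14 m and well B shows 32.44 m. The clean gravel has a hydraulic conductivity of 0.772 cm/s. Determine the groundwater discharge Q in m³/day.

20200

Convert K: 0.772 cm/s × 864 = 667.0 m/day.
Cross-sectional area A = 707 × 28.2 = 19937 m².
Hydraulic gradient i = (34.14 − 32.44) / 1120 = 1.7 / 1120 = 0.001518.
Darcy's law: Q = K · A · i = 667.0 × 19937 × 0.001518 = 20185 m³/day.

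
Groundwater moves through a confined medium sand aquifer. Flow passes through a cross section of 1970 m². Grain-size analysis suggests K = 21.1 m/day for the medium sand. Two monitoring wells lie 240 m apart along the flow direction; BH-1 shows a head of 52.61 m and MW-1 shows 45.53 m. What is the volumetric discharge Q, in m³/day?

Hydraulic gradient i = (52.61 − 45.53) / 240 = 7.08 / 240 = 0.02950.
Darcy's law: Q = K · A · i = 21.10 × 1970 × 0.02950 = 1226 m³/day.

1230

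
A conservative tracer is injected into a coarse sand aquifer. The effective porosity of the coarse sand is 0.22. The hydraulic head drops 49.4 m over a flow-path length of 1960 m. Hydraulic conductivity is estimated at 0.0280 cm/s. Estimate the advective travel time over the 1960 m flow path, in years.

1.94

Convert K: 0.0280 cm/s × 864 = 24.19 m/day.
Hydraulic gradient i = Δh / L = 49.4 / 1960 = 0.02520.
Darcy flux q = K · i = 24.19 × 0.02520 = 0.6097 m/day.
Seepage velocity v = q / n_e = 0.6097 / 0.22 = 2.772 m/day.
Travel time t = L / v = 1960 / 2.772 = 707.2 days = 1.936 years.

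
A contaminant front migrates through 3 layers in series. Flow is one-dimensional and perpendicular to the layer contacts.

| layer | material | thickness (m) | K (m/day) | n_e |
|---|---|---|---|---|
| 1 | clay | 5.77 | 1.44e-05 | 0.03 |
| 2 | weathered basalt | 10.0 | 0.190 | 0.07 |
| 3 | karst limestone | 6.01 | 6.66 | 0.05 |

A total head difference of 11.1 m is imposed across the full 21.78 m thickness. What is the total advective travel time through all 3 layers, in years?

With flow normal to the layers, continuity requires the same specific discharge q through every layer.
Σ(b_i/K_i) = 5.77/1.44e-05 + 10.0/0.190 + 6.01/6.66 = 4.007e+05 d.
q = Δh / Σ(b_i/K_i) = 11.1 / 4.007e+05 = 2.770e-05 m/day.
In each layer the seepage velocity is v_i = q/n_i, so the layer transit time is t_i = b_i·n_i / q:
  layer 1 (clay): t_1 = 5.77 × 0.03 / 2.770e-05 = 6250 d
  layer 2 (weathered basalt): t_2 = 10.0 × 0.07 / 2.770e-05 = 25272 d
  layer 3 (karst limestone): t_3 = 6.01 × 0.05 / 2.770e-05 = 10849 d
Total t = Σ t_i = 42371 days = 116.0 years.

116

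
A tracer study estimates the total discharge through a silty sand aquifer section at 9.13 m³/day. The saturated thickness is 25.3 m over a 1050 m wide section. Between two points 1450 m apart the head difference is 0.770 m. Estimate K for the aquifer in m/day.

0.647

Cross-sectional area A = 1050 × 25.3 = 26565 m².
Hydraulic gradient i = Δh / L = 0.770 / 1450 = 0.0005310.
From Q = K·A·i, K = Q / (A·i) = 9.13 / (26565 × 0.0005310) = 0.6472 m/day.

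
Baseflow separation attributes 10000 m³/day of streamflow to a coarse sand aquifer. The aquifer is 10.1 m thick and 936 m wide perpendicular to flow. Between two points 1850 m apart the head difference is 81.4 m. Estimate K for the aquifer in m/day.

24.0

Cross-sectional area A = 936 × 10.1 = 9454 m².
Hydraulic gradient i = Δh / L = 81.4 / 1850 = 0.04400.
From Q = K·A·i, K = Q / (A·i) = 10000 / (9454 × 0.04400) = 24.04 m/day.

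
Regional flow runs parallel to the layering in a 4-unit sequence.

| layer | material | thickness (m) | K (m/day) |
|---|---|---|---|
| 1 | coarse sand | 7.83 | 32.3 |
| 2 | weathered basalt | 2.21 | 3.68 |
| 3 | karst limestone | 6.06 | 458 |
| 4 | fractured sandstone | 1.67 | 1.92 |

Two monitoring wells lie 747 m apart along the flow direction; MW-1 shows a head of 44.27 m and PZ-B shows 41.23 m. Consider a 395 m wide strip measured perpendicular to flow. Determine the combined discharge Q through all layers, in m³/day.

Flow is parallel to layering, so each bed carries its own Darcy discharge and the transmissivities add.
Σ(K_i·b_i) = 32.3×7.83 + 3.68×2.21 + 458×6.06 + 1.92×1.67 = 3040 m²/day.
Hydraulic gradient i = (44.27 − 41.23) / 747 = 3.04 / 747 = 0.004070.
Q = Σ(K_i·b_i) · W · i = 3040 × 395 × 0.004070 = 4886 m³/day.

4890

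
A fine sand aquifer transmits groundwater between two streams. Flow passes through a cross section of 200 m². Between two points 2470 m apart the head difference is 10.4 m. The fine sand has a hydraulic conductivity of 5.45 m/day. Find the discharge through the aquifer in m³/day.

4.59

Hydraulic gradient i = Δh / L = 10.4 / 2470 = 0.004211.
Darcy's law: Q = K · A · i = 5.450 × 200.0 × 0.004211 = 4.589 m³/day.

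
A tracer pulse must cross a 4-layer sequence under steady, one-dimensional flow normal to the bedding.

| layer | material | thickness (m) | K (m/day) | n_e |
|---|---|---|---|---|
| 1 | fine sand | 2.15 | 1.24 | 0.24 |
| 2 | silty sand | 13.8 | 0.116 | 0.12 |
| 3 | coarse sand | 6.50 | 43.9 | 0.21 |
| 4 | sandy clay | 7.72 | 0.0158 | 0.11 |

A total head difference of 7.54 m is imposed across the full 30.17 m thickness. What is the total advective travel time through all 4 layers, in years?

0.971

With flow normal to the layers, continuity requires the same specific discharge q through every layer.
Σ(b_i/K_i) = 2.15/1.24 + 13.8/0.116 + 6.50/43.9 + 7.72/0.0158 = 609.5 d.
q = Δh / Σ(b_i/K_i) = 7.54 / 609.5 = 0.01237 m/day.
In each layer the seepage velocity is v_i = q/n_i, so the layer transit time is t_i = b_i·n_i / q:
  layer 1 (fine sand): t_1 = 2.15 × 0.24 / 0.01237 = 41.71 d
  layer 2 (silty sand): t_2 = 13.8 × 0.12 / 0.01237 = 133.9 d
  layer 3 (coarse sand): t_3 = 6.50 × 0.21 / 0.01237 = 110.3 d
  layer 4 (sandy clay): t_4 = 7.72 × 0.11 / 0.01237 = 68.64 d
Total t = Σ t_i = 354.5 days = 0.9707 years.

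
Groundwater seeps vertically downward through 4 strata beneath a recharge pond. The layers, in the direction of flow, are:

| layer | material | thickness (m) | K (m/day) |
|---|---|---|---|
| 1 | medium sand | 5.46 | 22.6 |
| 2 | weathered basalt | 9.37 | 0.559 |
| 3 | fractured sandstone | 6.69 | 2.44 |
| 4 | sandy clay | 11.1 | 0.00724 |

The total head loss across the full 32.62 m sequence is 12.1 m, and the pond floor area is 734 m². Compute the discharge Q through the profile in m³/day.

5.72

Flow is perpendicular to layering, so the layers act in series and the equivalent K is the thickness-weighted harmonic mean.
Total thickness L = 5.46 + 9.37 + 6.69 + 11.1 = 32.62 m.
Σ(b_i/K_i) = 5.46/22.6 + 9.37/0.559 + 6.69/2.44 + 11.1/0.00724 = 1553 d.
K_eq = L / Σ(b_i/K_i) = 32.62 / 1553 = 0.02101 m/day.
Q = K_eq · A · (Δh/L) = 0.02101 × 734 × (12.1/32.62) = 5.719 m³/day.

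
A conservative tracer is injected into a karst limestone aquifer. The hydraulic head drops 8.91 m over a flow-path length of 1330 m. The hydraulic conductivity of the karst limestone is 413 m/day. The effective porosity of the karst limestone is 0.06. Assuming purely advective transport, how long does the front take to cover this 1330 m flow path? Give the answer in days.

Hydraulic gradient i = Δh / L = 8.91 / 1330 = 0.006699.
Darcy flux q = K · i = 413.0 × 0.006699 = 2.767 m/day.
Seepage velocity v = q / n_e = 2.767 / 0.06 = 46.11 m/day.
Travel time t = L / v = 1330 / 46.11 = 28.84 days.

28.8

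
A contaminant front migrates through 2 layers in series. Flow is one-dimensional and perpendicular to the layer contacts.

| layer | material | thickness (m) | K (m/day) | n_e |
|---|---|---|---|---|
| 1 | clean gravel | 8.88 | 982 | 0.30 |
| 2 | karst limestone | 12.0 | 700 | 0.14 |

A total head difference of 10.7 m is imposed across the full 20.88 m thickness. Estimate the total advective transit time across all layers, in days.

With flow normal to the layers, continuity requires the same specific discharge q through every layer.
Σ(b_i/K_i) = 8.88/982 + 12.0/700 = 0.02619 d.
q = Δh / Σ(b_i/K_i) = 10.7 / 0.02619 = 408.6 m/day.
In each layer the seepage velocity is v_i = q/n_i, so the layer transit time is t_i = b_i·n_i / q:
  layer 1 (clean gravel): t_1 = 8.88 × 0.30 / 408.6 = 0.006519 d
  layer 2 (karst limestone): t_2 = 12.0 × 0.14 / 408.6 = 0.004111 d
Total t = Σ t_i = 0.01063 days.

0.0106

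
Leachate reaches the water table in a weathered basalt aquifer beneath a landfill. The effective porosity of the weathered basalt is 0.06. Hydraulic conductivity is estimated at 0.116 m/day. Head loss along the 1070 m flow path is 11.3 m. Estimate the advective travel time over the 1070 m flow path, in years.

Hydraulic gradient i = Δh / L = 11.3 / 1070 = 0.01056.
Darcy flux q = K · i = 0.1160 × 0.01056 = 0.001225 m/day.
Seepage velocity v = q / n_e = 0.001225 / 0.06 = 0.02042 m/day.
Travel time t = L / v = 1070 / 0.02042 = 52406 days = 143.5 years.

143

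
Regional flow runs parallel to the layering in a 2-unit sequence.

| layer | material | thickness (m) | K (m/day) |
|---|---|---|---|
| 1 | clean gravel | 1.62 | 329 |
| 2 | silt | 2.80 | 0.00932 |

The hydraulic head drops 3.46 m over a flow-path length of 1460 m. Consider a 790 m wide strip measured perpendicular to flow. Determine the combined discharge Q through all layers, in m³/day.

998

Flow is parallel to layering, so each bed carries its own Darcy discharge and the transmissivities add.
Σ(K_i·b_i) = 329×1.62 + 0.00932×2.80 = 533.0 m²/day.
Hydraulic gradient i = Δh / L = 3.46 / 1460 = 0.002370.
Q = Σ(K_i·b_i) · W · i = 533.0 × 790 × 0.002370 = 997.9 m³/day.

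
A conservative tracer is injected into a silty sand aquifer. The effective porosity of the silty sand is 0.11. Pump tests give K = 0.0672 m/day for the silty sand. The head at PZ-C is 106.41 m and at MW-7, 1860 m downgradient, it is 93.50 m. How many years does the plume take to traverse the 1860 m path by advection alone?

Hydraulic gradient i = (106.41 − 93.50) / 1860 = 12.91 / 1860 = 0.006941.
Darcy flux q = K · i = 0.06720 × 0.006941 = 0.0004664 m/day.
Seepage velocity v = q / n_e = 0.0004664 / 0.11 = 0.004240 m/day.
Travel time t = L / v = 1860 / 0.004240 = 4.387e+05 days = 1201 years.

1200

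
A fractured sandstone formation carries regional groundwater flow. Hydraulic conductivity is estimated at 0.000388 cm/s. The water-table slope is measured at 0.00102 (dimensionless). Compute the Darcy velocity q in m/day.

Convert K: 0.000388 cm/s × 864 = 0.3352 m/day.
Hydraulic gradient i = 0.00102.
Specific discharge q = K · i = 0.3352 × 0.001020 = 0.0003419 m/day.

0.000342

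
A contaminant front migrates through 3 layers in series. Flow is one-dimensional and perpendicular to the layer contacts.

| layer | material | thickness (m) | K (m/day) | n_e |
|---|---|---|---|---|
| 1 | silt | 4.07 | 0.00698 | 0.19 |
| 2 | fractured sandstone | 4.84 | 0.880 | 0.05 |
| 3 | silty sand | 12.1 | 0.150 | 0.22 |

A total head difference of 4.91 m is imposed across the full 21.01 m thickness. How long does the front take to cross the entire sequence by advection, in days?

501

With flow normal to the layers, continuity requires the same specific discharge q through every layer.
Σ(b_i/K_i) = 4.07/0.00698 + 4.84/0.880 + 12.1/0.150 = 669.3 d.
q = Δh / Σ(b_i/K_i) = 4.91 / 669.3 = 0.007336 m/day.
In each layer the seepage velocity is v_i = q/n_i, so the layer transit time is t_i = b_i·n_i / q:
  layer 1 (silt): t_1 = 4.07 × 0.19 / 0.007336 = 105.4 d
  layer 2 (fractured sandstone): t_2 = 4.84 × 0.05 / 0.007336 = 32.99 d
  layer 3 (silty sand): t_3 = 12.1 × 0.22 / 0.007336 = 362.8 d
Total t = Σ t_i = 501.2 days.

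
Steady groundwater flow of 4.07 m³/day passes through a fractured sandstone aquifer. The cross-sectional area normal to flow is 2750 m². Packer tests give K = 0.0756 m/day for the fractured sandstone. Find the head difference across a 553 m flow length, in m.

10.8

From Q = K·A·i, i = Q / (K·A) = 4.07 / (0.07560 × 2750) = 0.01958.
Head loss Δh = i · L = 0.01958 × 553 = 10.83 m.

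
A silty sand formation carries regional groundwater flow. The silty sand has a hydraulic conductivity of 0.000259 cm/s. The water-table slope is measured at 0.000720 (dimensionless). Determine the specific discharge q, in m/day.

0.000161

Convert K: 0.000259 cm/s × 864 = 0.2238 m/day.
Hydraulic gradient i = 0.000720.
Specific discharge q = K · i = 0.2238 × 0.0007200 = 0.0001611 m/day.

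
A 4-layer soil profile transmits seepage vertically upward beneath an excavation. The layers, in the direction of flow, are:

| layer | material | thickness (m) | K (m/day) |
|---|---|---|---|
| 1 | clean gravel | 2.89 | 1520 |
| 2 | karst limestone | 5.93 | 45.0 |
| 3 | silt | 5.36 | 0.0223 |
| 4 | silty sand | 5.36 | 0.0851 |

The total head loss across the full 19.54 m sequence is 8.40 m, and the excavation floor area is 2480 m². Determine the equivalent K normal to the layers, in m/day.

Flow is perpendicular to layering, so the layers act in series and the equivalent K is the thickness-weighted harmonic mean.
Total thickness L = 2.89 + 5.93 + 5.36 + 5.36 = 19.54 m.
Σ(b_i/K_i) = 2.89/1520 + 5.93/45.0 + 5.36/0.0223 + 5.36/0.0851 = 303.5 d.
K_eq = L / Σ(b_i/K_i) = 19.54 / 303.5 = 0.06439 m/day.

0.0644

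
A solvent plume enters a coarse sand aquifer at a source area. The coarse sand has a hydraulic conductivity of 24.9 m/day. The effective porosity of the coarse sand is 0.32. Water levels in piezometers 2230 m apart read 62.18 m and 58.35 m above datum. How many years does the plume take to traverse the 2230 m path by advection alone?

Hydraulic gradient i = (62.18 − 58.35) / 2230 = 3.83 / 2230 = 0.001717.
Darcy flux q = K · i = 24.90 × 0.001717 = 0.04277 m/day.
Seepage velocity v = q / n_e = 0.04277 / 0.32 = 0.1336 m/day.
Travel time t = L / v = 2230 / 0.1336 = 16686 days = 45.68 years.

45.7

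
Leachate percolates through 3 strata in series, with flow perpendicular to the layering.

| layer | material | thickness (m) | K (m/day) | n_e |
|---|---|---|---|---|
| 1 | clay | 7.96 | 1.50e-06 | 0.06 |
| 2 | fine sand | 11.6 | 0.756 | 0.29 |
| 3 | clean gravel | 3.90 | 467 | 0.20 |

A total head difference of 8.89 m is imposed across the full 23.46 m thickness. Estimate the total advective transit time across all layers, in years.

With flow normal to the layers, continuity requires the same specific discharge q through every layer.
Σ(b_i/K_i) = 7.96/1.50e-06 + 11.6/0.756 + 3.90/467 = 5.307e+06 d.
q = Δh / Σ(b_i/K_i) = 8.89 / 5.307e+06 = 1.675e-06 m/day.
In each layer the seepage velocity is v_i = q/n_i, so the layer transit time is t_i = b_i·n_i / q:
  layer 1 (clay): t_1 = 7.96 × 0.06 / 1.675e-06 = 2.851e+05 d
  layer 2 (fine sand): t_2 = 11.6 × 0.29 / 1.675e-06 = 2.008e+06 d
  layer 3 (clean gravel): t_3 = 3.90 × 0.20 / 1.675e-06 = 4.656e+05 d
Total t = Σ t_i = 2.759e+06 days = 7553 years.

7550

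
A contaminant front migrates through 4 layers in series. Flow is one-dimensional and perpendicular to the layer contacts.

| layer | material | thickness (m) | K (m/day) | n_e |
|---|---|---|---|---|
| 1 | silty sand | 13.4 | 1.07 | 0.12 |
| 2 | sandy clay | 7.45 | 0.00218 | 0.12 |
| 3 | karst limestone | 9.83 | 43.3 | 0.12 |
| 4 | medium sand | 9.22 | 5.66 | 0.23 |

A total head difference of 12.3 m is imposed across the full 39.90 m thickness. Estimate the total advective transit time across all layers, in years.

With flow normal to the layers, continuity requires the same specific discharge q through every layer.
Σ(b_i/K_i) = 13.4/1.07 + 7.45/0.00218 + 9.83/43.3 + 9.22/5.66 = 3432 d.
q = Δh / Σ(b_i/K_i) = 12.3 / 3432 = 0.003584 m/day.
In each layer the seepage velocity is v_i = q/n_i, so the layer transit time is t_i = b_i·n_i / q:
  layer 1 (silty sand): t_1 = 13.4 × 0.12 / 0.003584 = 448.6 d
  layer 2 (sandy clay): t_2 = 7.45 × 0.12 / 0.003584 = 249.4 d
  layer 3 (karst limestone): t_3 = 9.83 × 0.12 / 0.003584 = 329.1 d
  layer 4 (medium sand): t_4 = 9.22 × 0.23 / 0.003584 = 591.7 d
Total t = Σ t_i = 1619 days = 4.432 years.

4.43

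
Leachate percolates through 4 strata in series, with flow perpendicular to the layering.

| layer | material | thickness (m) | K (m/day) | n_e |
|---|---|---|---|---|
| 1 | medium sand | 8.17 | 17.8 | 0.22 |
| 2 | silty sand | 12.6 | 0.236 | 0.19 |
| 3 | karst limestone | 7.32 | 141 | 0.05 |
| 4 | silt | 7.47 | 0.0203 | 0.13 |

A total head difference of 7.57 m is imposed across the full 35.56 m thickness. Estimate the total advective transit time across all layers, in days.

308

With flow normal to the layers, continuity requires the same specific discharge q through every layer.
Σ(b_i/K_i) = 8.17/17.8 + 12.6/0.236 + 7.32/141 + 7.47/0.0203 = 421.9 d.
q = Δh / Σ(b_i/K_i) = 7.57 / 421.9 = 0.01794 m/day.
In each layer the seepage velocity is v_i = q/n_i, so the layer transit time is t_i = b_i·n_i / q:
  layer 1 (medium sand): t_1 = 8.17 × 0.22 / 0.01794 = 100.2 d
  layer 2 (silty sand): t_2 = 12.6 × 0.19 / 0.01794 = 133.4 d
  layer 3 (karst limestone): t_3 = 7.32 × 0.05 / 0.01794 = 20.40 d
  layer 4 (silt): t_4 = 7.47 × 0.13 / 0.01794 = 54.12 d
Total t = Σ t_i = 308.1 days.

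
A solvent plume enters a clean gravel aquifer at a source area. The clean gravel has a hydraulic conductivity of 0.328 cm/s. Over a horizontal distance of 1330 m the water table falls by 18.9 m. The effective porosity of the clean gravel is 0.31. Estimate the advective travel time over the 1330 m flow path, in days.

102

Convert K: 0.328 cm/s × 864 = 283.4 m/day.
Hydraulic gradient i = Δh / L = 18.9 / 1330 = 0.01421.
Darcy flux q = K · i = 283.4 × 0.01421 = 4.027 m/day.
Seepage velocity v = q / n_e = 4.027 / 0.31 = 12.99 m/day.
Travel time t = L / v = 1330 / 12.99 = 102.4 days.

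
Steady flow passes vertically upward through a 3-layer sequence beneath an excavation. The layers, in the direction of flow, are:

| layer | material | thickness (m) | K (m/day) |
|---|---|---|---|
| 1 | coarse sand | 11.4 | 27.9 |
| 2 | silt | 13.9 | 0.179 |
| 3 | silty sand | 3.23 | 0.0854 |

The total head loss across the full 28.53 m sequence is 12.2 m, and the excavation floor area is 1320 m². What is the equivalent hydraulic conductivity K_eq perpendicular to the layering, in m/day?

0.246

Flow is perpendicular to layering, so the layers act in series and the equivalent K is the thickness-weighted harmonic mean.
Total thickness L = 11.4 + 13.9 + 3.23 = 28.53 m.
Σ(b_i/K_i) = 11.4/27.9 + 13.9/0.179 + 3.23/0.0854 = 115.9 d.
K_eq = L / Σ(b_i/K_i) = 28.53 / 115.9 = 0.2462 m/day.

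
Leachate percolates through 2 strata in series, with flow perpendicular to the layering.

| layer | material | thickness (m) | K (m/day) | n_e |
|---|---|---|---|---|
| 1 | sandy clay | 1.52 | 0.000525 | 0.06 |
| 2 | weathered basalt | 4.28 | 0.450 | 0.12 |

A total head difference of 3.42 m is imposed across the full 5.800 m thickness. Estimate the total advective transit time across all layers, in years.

With flow normal to the layers, continuity requires the same specific discharge q through every layer.
Σ(b_i/K_i) = 1.52/0.000525 + 4.28/0.450 = 2905 d.
q = Δh / Σ(b_i/K_i) = 3.42 / 2905 = 0.001177 m/day.
In each layer the seepage velocity is v_i = q/n_i, so the layer transit time is t_i = b_i·n_i / q:
  layer 1 (sandy clay): t_1 = 1.52 × 0.06 / 0.001177 = 77.46 d
  layer 2 (weathered basalt): t_2 = 4.28 × 0.12 / 0.001177 = 436.2 d
Total t = Σ t_i = 513.7 days = 1.406 years.

1.41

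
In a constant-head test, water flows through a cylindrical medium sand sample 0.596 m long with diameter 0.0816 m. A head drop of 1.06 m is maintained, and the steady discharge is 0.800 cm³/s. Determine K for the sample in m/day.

7.43

Cross-sectional area A = π·(d/2)² = π × (0.0816/2)² = 0.005230 m².
Convert discharge: 0.800 cm³/s = 8.000e-07 m³/s.
Darcy's law rearranged: K = Q·L / (A·Δh) = 8.000e-07 × 0.596 / (0.005230 × 1.06) = 8.601e-05 m/s = 7.431 m/day.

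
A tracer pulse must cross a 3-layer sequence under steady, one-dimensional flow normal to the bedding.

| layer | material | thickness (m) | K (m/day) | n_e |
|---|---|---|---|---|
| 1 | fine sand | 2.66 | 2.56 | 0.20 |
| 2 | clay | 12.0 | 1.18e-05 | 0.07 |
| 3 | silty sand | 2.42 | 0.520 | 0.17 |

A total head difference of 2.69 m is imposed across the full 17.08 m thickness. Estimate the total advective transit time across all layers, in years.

1850

With flow normal to the layers, continuity requires the same specific discharge q through every layer.
Σ(b_i/K_i) = 2.66/2.56 + 12.0/1.18e-05 + 2.42/0.520 = 1.017e+06 d.
q = Δh / Σ(b_i/K_i) = 2.69 / 1.017e+06 = 2.645e-06 m/day.
In each layer the seepage velocity is v_i = q/n_i, so the layer transit time is t_i = b_i·n_i / q:
  layer 1 (fine sand): t_1 = 2.66 × 0.20 / 2.645e-06 = 2.011e+05 d
  layer 2 (clay): t_2 = 12.0 × 0.07 / 2.645e-06 = 3.176e+05 d
  layer 3 (silty sand): t_3 = 2.42 × 0.17 / 2.645e-06 = 1.555e+05 d
Total t = Σ t_i = 6.742e+05 days = 1846 years.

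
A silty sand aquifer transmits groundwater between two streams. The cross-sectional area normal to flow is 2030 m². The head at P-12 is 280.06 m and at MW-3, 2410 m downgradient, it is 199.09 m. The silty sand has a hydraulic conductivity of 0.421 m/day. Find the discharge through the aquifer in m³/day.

28.7

Hydraulic gradient i = (280.06 − 199.09) / 2410 = 80.97 / 2410 = 0.03360.
Darcy's law: Q = K · A · i = 0.4210 × 2030 × 0.03360 = 28.71 m³/day.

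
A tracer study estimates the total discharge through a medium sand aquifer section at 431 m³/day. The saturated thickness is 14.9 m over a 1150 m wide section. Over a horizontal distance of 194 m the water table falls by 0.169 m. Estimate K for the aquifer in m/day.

28.9

Cross-sectional area A = 1150 × 14.9 = 17135 m².
Hydraulic gradient i = Δh / L = 0.169 / 194 = 0.0008711.
From Q = K·A·i, K = Q / (A·i) = 431 / (17135 × 0.0008711) = 28.87 m/day.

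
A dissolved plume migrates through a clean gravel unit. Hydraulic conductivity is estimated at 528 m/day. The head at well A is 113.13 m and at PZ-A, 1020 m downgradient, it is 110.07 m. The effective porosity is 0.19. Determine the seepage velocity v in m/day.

8.34

Hydraulic gradient i = (113.13 − 110.07) / 1020 = 3.06 / 1020 = 0.003000.
Darcy flux q = K · i = 528.0 × 0.003000 = 1.584 m/day.
Seepage velocity v = q / n_e = 1.584 / 0.19 = 8.337 m/day.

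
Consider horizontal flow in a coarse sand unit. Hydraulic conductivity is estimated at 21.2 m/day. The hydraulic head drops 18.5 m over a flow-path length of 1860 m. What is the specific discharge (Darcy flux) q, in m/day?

0.211

Hydraulic gradient i = Δh / L = 18.5 / 1860 = 0.009946.
Specific discharge q = K · i = 21.20 × 0.009946 = 0.2109 m/day.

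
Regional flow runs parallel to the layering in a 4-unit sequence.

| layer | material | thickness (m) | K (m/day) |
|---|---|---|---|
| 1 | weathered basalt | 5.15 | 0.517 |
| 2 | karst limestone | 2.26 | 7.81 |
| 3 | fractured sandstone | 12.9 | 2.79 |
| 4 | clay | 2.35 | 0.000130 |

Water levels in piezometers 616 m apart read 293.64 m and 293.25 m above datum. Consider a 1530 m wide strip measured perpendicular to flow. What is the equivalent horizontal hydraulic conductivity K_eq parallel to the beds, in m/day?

2.48

Flow is parallel to layering, so each bed carries its own Darcy discharge and the transmissivities add.
Σ(K_i·b_i) = 0.517×5.15 + 7.81×2.26 + 2.79×12.9 + 0.000130×2.35 = 56.30 m²/day.
Total thickness b = 22.66 m, so K_eq = Σ(K_i·b_i)/b = 2.485 m/day.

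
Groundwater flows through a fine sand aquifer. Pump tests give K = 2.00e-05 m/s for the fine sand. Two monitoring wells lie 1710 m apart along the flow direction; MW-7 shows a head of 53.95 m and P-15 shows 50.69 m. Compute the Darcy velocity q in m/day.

0.00329

Convert K: 2.00e-05 m/s × 86400 = 1.728 m/day.
Hydraulic gradient i = (53.95 − 50.69) / 1710 = 3.26 / 1710 = 0.001906.
Specific discharge q = K · i = 1.728 × 0.001906 = 0.003294 m/day.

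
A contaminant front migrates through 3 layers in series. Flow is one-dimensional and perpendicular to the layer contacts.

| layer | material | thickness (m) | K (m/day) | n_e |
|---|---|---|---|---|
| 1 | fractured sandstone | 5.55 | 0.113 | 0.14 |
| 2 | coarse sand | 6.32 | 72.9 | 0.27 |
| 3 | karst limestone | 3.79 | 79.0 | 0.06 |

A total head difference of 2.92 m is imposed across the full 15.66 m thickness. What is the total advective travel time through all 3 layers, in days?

45.7

With flow normal to the layers, continuity requires the same specific discharge q through every layer.
Σ(b_i/K_i) = 5.55/0.113 + 6.32/72.9 + 3.79/79.0 = 49.25 d.
q = Δh / Σ(b_i/K_i) = 2.92 / 49.25 = 0.05929 m/day.
In each layer the seepage velocity is v_i = q/n_i, so the layer transit time is t_i = b_i·n_i / q:
  layer 1 (fractured sandstone): t_1 = 5.55 × 0.14 / 0.05929 = 13.11 d
  layer 2 (coarse sand): t_2 = 6.32 × 0.27 / 0.05929 = 28.78 d
  layer 3 (karst limestone): t_3 = 3.79 × 0.06 / 0.05929 = 3.835 d
Total t = Σ t_i = 45.72 days.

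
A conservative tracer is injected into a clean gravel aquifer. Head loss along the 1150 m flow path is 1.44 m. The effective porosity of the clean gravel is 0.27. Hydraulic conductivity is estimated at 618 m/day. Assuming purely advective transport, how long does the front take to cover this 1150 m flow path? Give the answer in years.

1.10

Hydraulic gradient i = Δh / L = 1.44 / 1150 = 0.001252.
Darcy flux q = K · i = 618.0 × 0.001252 = 0.7738 m/day.
Seepage velocity v = q / n_e = 0.7738 / 0.27 = 2.866 m/day.
Travel time t = L / v = 1150 / 2.866 = 401.2 days = 1.099 years.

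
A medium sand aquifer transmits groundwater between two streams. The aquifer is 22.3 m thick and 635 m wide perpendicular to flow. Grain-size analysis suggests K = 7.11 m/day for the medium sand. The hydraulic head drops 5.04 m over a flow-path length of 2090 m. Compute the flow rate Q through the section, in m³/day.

243

Cross-sectional area A = 635 × 22.3 = 14160 m².
Hydraulic gradient i = Δh / L = 5.04 / 2090 = 0.002411.
Darcy's law: Q = K · A · i = 7.110 × 14160 × 0.002411 = 242.8 m³/day.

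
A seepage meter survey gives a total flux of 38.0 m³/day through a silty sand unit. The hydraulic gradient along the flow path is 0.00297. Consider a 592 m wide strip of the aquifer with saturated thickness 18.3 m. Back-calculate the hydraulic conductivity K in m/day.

Cross-sectional area A = 592 × 18.3 = 10834 m².
Hydraulic gradient i = 0.00297.
From Q = K·A·i, K = Q / (A·i) = 38.0 / (10834 × 0.002970) = 1.181 m/day.

1.18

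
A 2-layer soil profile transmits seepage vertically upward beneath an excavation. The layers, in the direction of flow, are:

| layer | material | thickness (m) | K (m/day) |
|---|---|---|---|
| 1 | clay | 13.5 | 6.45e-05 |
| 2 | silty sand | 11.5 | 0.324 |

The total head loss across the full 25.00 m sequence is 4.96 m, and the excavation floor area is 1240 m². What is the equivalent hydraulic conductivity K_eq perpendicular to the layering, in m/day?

0.000119

Flow is perpendicular to layering, so the layers act in series and the equivalent K is the thickness-weighted harmonic mean.
Total thickness L = 13.5 + 11.5 = 25.00 m.
Σ(b_i/K_i) = 13.5/6.45e-05 + 11.5/0.324 = 2.093e+05 d.
K_eq = L / Σ(b_i/K_i) = 25.00 / 2.093e+05 = 0.0001194 m/day.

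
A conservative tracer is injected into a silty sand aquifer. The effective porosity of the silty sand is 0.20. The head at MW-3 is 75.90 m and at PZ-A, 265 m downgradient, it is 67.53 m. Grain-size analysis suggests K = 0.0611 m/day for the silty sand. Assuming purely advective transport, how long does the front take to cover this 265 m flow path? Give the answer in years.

75.2

Hydraulic gradient i = (75.90 − 67.53) / 265 = 8.37 / 265 = 0.03158.
Darcy flux q = K · i = 0.06110 × 0.03158 = 0.001930 m/day.
Seepage velocity v = q / n_e = 0.001930 / 0.20 = 0.009649 m/day.
Travel time t = L / v = 265 / 0.009649 = 27463 days = 75.19 years.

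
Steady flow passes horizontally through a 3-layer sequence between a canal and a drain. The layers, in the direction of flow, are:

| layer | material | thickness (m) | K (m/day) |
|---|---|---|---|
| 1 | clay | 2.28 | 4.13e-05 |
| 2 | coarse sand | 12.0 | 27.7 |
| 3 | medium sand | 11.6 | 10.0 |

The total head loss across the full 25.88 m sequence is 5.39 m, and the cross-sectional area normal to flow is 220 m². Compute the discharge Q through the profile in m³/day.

0.0215

Flow is perpendicular to layering, so the layers act in series and the equivalent K is the thickness-weighted harmonic mean.
Total thickness L = 2.28 + 12.0 + 11.6 = 25.88 m.
Σ(b_i/K_i) = 2.28/4.13e-05 + 12.0/27.7 + 11.6/10.0 = 55207 d.
K_eq = L / Σ(b_i/K_i) = 25.88 / 55207 = 0.0004688 m/day.
Q = K_eq · A · (Δh/L) = 0.0004688 × 220 × (5.39/25.88) = 0.02148 m³/day.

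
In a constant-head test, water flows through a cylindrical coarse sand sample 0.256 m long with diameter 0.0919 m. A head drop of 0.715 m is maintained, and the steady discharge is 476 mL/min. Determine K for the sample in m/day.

Cross-sectional area A = π·(d/2)² = π × (0.0919/2)² = 0.006633 m².
Convert discharge: 476 mL/min = 7.933e-06 m³/s.
Darcy's law rearranged: K = Q·L / (A·Δh) = 7.933e-06 × 0.256 / (0.006633 × 0.715) = 0.0004282 m/s = 37.00 m/day.

37.0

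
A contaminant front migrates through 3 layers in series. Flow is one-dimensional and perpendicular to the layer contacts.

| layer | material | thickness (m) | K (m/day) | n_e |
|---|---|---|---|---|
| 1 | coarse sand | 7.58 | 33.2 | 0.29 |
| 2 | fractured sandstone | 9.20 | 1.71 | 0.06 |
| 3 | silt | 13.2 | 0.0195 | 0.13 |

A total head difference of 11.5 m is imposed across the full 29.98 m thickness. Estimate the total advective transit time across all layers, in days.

With flow normal to the layers, continuity requires the same specific discharge q through every layer.
Σ(b_i/K_i) = 7.58/33.2 + 9.20/1.71 + 13.2/0.0195 = 682.5 d.
q = Δh / Σ(b_i/K_i) = 11.5 / 682.5 = 0.01685 m/day.
In each layer the seepage velocity is v_i = q/n_i, so the layer transit time is t_i = b_i·n_i / q:
  layer 1 (coarse sand): t_1 = 7.58 × 0.29 / 0.01685 = 130.5 d
  layer 2 (fractured sandstone): t_2 = 9.20 × 0.06 / 0.01685 = 32.76 d
  layer 3 (silt): t_3 = 13.2 × 0.13 / 0.01685 = 101.8 d
Total t = Σ t_i = 265.1 days.

265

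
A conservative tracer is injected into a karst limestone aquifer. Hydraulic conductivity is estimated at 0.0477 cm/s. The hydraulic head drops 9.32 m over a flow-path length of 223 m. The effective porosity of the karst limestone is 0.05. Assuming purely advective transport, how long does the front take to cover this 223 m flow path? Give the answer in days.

6.47

Convert K: 0.0477 cm/s × 864 = 41.21 m/day.
Hydraulic gradient i = Δh / L = 9.32 / 223 = 0.04179.
Darcy flux q = K · i = 41.21 × 0.04179 = 1.722 m/day.
Seepage velocity v = q / n_e = 1.722 / 0.05 = 34.45 m/day.
Travel time t = L / v = 223 / 34.45 = 6.473 days.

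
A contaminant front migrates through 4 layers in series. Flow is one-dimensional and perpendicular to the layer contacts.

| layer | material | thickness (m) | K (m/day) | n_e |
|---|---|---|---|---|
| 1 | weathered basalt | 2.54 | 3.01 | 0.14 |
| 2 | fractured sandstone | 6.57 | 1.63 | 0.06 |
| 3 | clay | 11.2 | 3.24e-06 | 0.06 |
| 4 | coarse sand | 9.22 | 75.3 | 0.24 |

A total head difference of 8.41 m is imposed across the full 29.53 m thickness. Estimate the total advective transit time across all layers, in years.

4090

With flow normal to the layers, continuity requires the same specific discharge q through every layer.
Σ(b_i/K_i) = 2.54/3.01 + 6.57/1.63 + 11.2/3.24e-06 + 9.22/75.3 = 3.457e+06 d.
q = Δh / Σ(b_i/K_i) = 8.41 / 3.457e+06 = 2.433e-06 m/day.
In each layer the seepage velocity is v_i = q/n_i, so the layer transit time is t_i = b_i·n_i / q:
  layer 1 (weathered basalt): t_1 = 2.54 × 0.14 / 2.433e-06 = 1.462e+05 d
  layer 2 (fractured sandstone): t_2 = 6.57 × 0.06 / 2.433e-06 = 1.620e+05 d
  layer 3 (clay): t_3 = 11.2 × 0.06 / 2.433e-06 = 2.762e+05 d
  layer 4 (coarse sand): t_4 = 9.22 × 0.24 / 2.433e-06 = 9.095e+05 d
Total t = Σ t_i = 1.494e+06 days = 4090 years.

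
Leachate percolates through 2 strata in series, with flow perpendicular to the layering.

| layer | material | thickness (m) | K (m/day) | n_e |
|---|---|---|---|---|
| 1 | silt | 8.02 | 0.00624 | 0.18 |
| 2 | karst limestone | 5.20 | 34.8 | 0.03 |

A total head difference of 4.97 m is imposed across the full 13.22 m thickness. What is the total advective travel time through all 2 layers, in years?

With flow normal to the layers, continuity requires the same specific discharge q through every layer.
Σ(b_i/K_i) = 8.02/0.00624 + 5.20/34.8 = 1285 d.
q = Δh / Σ(b_i/K_i) = 4.97 / 1285 = 0.003866 m/day.
In each layer the seepage velocity is v_i = q/n_i, so the layer transit time is t_i = b_i·n_i / q:
  layer 1 (silt): t_1 = 8.02 × 0.18 / 0.003866 = 373.4 d
  layer 2 (karst limestone): t_2 = 5.20 × 0.03 / 0.003866 = 40.35 d
Total t = Σ t_i = 413.7 days = 1.133 years.

1.13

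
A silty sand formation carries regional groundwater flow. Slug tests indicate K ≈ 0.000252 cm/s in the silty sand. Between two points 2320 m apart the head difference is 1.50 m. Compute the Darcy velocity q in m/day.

0.000141

Convert K: 0.000252 cm/s × 864 = 0.2177 m/day.
Hydraulic gradient i = Δh / L = 1.50 / 2320 = 0.0006466.
Specific discharge q = K · i = 0.2177 × 0.0006466 = 0.0001408 m/day.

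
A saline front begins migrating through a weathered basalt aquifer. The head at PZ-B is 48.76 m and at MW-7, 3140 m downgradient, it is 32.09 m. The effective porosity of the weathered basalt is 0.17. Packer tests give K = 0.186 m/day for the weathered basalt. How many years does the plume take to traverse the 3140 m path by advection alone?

1480

Hydraulic gradient i = (48.76 − 32.09) / 3140 = 16.67 / 3140 = 0.005309.
Darcy flux q = K · i = 0.1860 × 0.005309 = 0.0009875 m/day.
Seepage velocity v = q / n_e = 0.0009875 / 0.17 = 0.005809 m/day.
Travel time t = L / v = 3140 / 0.005809 = 5.406e+05 days = 1480 years.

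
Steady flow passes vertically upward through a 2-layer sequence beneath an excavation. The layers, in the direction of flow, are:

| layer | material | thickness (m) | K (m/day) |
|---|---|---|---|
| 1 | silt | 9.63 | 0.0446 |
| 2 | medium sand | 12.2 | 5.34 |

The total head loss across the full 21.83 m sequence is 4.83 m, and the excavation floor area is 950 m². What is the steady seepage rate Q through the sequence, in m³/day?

Flow is perpendicular to layering, so the layers act in series and the equivalent K is the thickness-weighted harmonic mean.
Total thickness L = 9.63 + 12.2 = 21.83 m.
Σ(b_i/K_i) = 9.63/0.0446 + 12.2/5.34 = 218.2 d.
K_eq = L / Σ(b_i/K_i) = 21.83 / 218.2 = 0.1000 m/day.
Q = K_eq · A · (Δh/L) = 0.1000 × 950 × (4.83/21.83) = 21.03 m³/day.

21.0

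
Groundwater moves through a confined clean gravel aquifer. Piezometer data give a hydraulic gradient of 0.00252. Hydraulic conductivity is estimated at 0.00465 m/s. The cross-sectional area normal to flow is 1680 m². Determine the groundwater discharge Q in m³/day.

1700

Convert K: 0.00465 m/s × 86400 = 401.8 m/day.
Hydraulic gradient i = 0.00252.
Darcy's law: Q = K · A · i = 401.8 × 1680 × 0.002520 = 1701 m³/day.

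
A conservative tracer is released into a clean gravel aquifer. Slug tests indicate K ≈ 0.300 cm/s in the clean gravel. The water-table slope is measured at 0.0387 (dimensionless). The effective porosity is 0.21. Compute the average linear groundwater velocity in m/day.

47.8

Convert K: 0.300 cm/s × 864 = 259.2 m/day.
Hydraulic gradient i = 0.0387.
Darcy flux q = K · i = 259.2 × 0.03870 = 10.03 m/day.
Seepage velocity v = q / n_e = 10.03 / 0.21 = 47.77 m/day.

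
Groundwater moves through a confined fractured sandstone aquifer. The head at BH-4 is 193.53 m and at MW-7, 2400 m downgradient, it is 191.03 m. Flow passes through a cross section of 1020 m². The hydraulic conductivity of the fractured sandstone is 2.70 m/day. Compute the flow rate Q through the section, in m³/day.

Hydraulic gradient i = (193.53 − 191.03) / 2400 = 2.5 / 2400 = 0.001042.
Darcy's law: Q = K · A · i = 2.700 × 1020 × 0.001042 = 2.869 m³/day.

2.87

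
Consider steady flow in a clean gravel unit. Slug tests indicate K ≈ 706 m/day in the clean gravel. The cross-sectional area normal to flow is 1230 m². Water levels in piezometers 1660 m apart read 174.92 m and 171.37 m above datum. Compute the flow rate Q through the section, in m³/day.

1860

Hydraulic gradient i = (174.92 − 171.37) / 1660 = 3.55 / 1660 = 0.002139.
Darcy's law: Q = K · A · i = 706.0 × 1230 × 0.002139 = 1857 m³/day.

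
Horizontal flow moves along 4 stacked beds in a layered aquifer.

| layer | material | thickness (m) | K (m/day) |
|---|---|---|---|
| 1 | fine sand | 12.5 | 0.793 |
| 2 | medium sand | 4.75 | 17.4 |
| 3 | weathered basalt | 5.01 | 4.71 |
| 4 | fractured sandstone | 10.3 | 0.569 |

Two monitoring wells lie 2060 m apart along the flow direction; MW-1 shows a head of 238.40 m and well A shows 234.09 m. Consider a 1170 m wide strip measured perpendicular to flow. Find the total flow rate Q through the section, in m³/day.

Flow is parallel to layering, so each bed carries its own Darcy discharge and the transmissivities add.
Σ(K_i·b_i) = 0.793×12.5 + 17.4×4.75 + 4.71×5.01 + 0.569×10.3 = 122.0 m²/day.
Hydraulic gradient i = (238.40 − 234.09) / 2060 = 4.31 / 2060 = 0.002092.
Q = Σ(K_i·b_i) · W · i = 122.0 × 1170 × 0.002092 = 298.7 m³/day.

299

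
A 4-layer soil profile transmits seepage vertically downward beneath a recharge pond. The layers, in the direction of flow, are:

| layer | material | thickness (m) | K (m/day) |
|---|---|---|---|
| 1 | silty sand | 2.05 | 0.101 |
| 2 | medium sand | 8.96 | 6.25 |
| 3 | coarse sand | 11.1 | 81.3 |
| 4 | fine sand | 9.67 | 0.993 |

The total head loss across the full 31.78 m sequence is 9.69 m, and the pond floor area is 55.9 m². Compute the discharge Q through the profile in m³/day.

Flow is perpendicular to layering, so the layers act in series and the equivalent K is the thickness-weighted harmonic mean.
Total thickness L = 2.05 + 8.96 + 11.1 + 9.67 = 31.78 m.
Σ(b_i/K_i) = 2.05/0.101 + 8.96/6.25 + 11.1/81.3 + 9.67/0.993 = 31.61 d.
K_eq = L / Σ(b_i/K_i) = 31.78 / 31.61 = 1.006 m/day.
Q = K_eq · A · (Δh/L) = 1.006 × 55.9 × (9.69/31.78) = 17.14 m³/day.

17.1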